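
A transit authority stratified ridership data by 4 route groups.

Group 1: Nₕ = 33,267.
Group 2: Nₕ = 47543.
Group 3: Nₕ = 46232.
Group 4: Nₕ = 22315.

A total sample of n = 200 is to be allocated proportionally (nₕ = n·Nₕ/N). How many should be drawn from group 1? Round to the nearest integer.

N = 33267 + 47543 + 46232 + 22315 = 149357.
n_1 = 200·33267/149357 = 44.547... → 45.

45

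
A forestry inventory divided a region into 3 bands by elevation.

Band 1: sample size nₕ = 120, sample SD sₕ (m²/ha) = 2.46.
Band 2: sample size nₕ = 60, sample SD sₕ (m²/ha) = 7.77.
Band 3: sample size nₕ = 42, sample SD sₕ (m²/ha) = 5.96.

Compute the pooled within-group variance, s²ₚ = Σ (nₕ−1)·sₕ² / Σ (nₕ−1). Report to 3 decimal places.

26.203

Degrees of freedom: 119 + 59 + 41 = 219.
Σ(nₕ−1)sₕ² = 119·6.0516 + 59·60.3729 + 41·35.5216 = 5738.5271.
s²ₚ = 5738.5271 / 219 = 26.20332... → 26.203.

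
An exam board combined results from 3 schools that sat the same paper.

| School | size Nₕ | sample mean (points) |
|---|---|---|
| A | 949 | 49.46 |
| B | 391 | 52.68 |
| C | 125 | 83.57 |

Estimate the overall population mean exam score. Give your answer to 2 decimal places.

53.23

N = 1465; weights Wₕ = Nₕ/N = (0.6478, 0.2669, 0.0853).
x̄_st = Σ Wₕ·x̄ₕ = 0.6478·49.46 + 0.2669·52.68 + 0.0853·83.57 ≈ 53.2298...
→ 53.23.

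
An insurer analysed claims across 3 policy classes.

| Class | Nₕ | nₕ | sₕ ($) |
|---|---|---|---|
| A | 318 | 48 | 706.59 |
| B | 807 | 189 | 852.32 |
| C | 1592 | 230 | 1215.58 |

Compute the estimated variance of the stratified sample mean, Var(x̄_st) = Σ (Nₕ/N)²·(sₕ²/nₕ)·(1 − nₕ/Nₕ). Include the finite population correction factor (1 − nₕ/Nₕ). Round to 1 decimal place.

N = 2717; Wₕ = Nₕ/N.
class A: (318/2717)²·706.59²/48·(1 − 48/318) = 120.9777
class B: (807/2717)²·852.32²/189·(1 − 189/807) = 259.6727
class C: (1592/2717)²·1215.58²/230·(1 − 230/1592) = 1887.0358
Sum = 2267.6862 → 2267.7.

2267.7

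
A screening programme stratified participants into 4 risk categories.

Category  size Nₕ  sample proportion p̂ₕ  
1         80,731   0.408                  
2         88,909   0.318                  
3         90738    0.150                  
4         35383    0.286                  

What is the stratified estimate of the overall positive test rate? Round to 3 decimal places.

0.287

N = 80731 + 88909 + 90738 + 35383 = 295761.
Overall proportion = Σ (Nₕ/N)·p̂ₕ.
Σ Nₕp̂ₕ = 32938.248 + 28273.062 + 13610.7 + 10119.538 = 84941.548.
84941.548 / 295761 = 0.28720... → 0.287.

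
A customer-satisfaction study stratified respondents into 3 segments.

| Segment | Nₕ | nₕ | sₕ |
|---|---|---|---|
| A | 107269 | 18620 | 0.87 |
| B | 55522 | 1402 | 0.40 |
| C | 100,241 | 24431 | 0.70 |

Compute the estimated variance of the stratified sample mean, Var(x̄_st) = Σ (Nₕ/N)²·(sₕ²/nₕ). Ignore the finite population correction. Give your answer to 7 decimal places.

N = 263032. Term for each stratum: Wₕ²sₕ²/nₕ.
Var(x̄_st) = 0.0000067607 + 0.0000050849 + 0.0000029129 = 0.0000147585 → 0.0000148.

0.0000148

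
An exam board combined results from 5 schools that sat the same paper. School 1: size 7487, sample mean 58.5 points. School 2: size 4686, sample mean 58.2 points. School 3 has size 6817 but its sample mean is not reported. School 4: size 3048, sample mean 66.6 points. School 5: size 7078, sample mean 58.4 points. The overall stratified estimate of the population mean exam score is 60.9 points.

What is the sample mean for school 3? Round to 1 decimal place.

65.4

Σ Nₕx̄ₕ = N·μ, so 6817·x̄_3 = 29116·60.9 − (7487·58.5 + 4686·58.2 + 3048·66.6 + 7078·58.4).
= 1773164.4 − 1327066.7 = 446097.7.
x̄_3 = 446097.7 / 6817 = 65.439... → 65.4.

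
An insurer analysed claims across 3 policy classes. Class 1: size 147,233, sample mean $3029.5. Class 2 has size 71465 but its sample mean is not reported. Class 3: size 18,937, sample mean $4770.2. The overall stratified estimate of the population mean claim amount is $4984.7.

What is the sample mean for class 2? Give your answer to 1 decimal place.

Σ Nₕx̄ₕ = N·μ, so 71465·x̄_2 = 237635·4984.7 − (147233·3029.5 + 18937·4770.2).
= 1184539184.5 − 536375650.9 = 648163533.6.
x̄_2 = 648163533.6 / 71465 = 9069.664... → 9069.7.

9069.7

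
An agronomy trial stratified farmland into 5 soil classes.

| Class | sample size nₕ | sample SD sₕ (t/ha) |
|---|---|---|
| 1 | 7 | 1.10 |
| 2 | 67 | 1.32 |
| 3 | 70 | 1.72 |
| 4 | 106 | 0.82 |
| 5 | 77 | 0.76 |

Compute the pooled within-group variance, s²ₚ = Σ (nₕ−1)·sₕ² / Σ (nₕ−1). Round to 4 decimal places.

Degrees of freedom: 6 + 66 + 69 + 105 + 76 = 322.
Σ(nₕ−1)sₕ² = 6·1.21 + 66·1.7424 + 69·2.9584 + 105·0.6724 + 76·0.5776 = 440.8876.
s²ₚ = 440.8876 / 322 = 1.369216... → 1.3692.

1.3692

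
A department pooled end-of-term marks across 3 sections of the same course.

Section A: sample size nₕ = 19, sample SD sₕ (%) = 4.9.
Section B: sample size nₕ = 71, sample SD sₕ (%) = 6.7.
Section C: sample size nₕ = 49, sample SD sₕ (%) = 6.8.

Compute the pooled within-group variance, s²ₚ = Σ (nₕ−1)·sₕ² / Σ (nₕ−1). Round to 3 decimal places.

42.603

A: (19−1)·4.9² = 18·24.01 = 432.18
B: (71−1)·6.7² = 70·44.89 = 3142.3
C: (49−1)·6.8² = 48·46.24 = 2219.52
Numerator = 5794; denominator = Σ(nₕ−1) = 136.
s²ₚ = 5794/136 = 42.60294... → 42.603.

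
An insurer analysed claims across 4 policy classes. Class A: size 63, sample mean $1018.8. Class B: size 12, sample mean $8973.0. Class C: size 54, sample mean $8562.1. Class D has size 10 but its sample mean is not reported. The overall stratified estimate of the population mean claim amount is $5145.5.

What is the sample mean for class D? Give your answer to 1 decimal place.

Σ Nₕx̄ₕ = N·μ, so 10·x̄_D = 139·5145.5 − (63·1018.8 + 12·8973.0 + 54·8562.1).
= 715224.5 − 634213.8 = 81010.7.
x̄_D = 81010.7 / 10 = 8101.07 → 8101.1.

8101.1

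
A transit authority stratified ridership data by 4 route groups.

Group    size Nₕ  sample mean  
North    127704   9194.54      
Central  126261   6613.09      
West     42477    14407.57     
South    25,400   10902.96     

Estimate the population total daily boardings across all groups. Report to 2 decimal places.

2898080427.54

North: 127704·9194.54 = 1174179536.16
Central: 126261·6613.09 = 834975356.49
West: 42477·14407.57 = 611990350.89
South: 25400·10902.96 = 276935184
τ̂ = Σ Nₕx̄ₕ = 2898080427.54.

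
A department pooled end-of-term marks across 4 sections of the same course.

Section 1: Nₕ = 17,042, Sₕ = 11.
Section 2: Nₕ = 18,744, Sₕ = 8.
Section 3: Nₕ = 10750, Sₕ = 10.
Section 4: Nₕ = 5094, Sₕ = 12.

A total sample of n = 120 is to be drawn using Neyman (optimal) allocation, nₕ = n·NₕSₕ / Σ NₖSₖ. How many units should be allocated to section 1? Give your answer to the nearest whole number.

Σ NₕSₕ = 17042·11 + 18744·8 + 10750·10 + 5094·12 = 506042.
Share for 1: 187462/506042 = 0.37045.
n_1 = 120 × 0.37045 = 44.454... → 44.

44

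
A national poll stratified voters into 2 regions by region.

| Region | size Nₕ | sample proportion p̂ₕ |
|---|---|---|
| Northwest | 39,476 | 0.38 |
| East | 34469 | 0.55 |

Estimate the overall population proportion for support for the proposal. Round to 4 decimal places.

N = 39476 + 34469 = 73945.
Overall proportion = Σ (Nₕ/N)·p̂ₕ.
Σ Nₕp̂ₕ = 15000.88 + 18957.95 = 33958.83.
33958.83 / 73945 = 0.459244... → 0.4592.

0.4592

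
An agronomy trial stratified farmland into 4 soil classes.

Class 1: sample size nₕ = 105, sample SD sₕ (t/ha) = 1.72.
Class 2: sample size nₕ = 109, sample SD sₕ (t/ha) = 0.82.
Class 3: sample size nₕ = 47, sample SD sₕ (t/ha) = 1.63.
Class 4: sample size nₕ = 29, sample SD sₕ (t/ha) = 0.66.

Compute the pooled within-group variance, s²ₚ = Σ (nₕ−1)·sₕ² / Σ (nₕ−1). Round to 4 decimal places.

1: (105−1)·1.72² = 104·2.9584 = 307.6736
2: (109−1)·0.82² = 108·0.6724 = 72.6192
3: (47−1)·1.63² = 46·2.6569 = 122.2174
4: (29−1)·0.66² = 28·0.4356 = 12.1968
Numerator = 514.707; denominator = Σ(nₕ−1) = 286.
s²ₚ = 514.707/286 = 1.799675... → 1.7997.

1.7997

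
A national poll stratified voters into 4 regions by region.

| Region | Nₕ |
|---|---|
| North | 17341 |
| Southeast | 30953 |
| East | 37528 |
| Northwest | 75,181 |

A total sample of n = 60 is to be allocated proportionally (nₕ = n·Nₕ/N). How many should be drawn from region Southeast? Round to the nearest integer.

12

Share of region Southeast = 30953/161003 = 0.19225.
Allocate 60 × 0.19225 = 11.535... → 12.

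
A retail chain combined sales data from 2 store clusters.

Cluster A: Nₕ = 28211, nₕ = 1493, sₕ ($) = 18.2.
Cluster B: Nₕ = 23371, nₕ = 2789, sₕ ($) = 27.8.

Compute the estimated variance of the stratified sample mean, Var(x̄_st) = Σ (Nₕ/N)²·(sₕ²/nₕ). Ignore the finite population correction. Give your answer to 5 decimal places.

N = 51582; Wₕ = Nₕ/N.
cluster A: (28211/51582)²·18.2²/1493 = 0.06636263
cluster B: (23371/51582)²·27.8²/2789 = 0.05688520
Sum = 0.12324783 → 0.12325.

0.12325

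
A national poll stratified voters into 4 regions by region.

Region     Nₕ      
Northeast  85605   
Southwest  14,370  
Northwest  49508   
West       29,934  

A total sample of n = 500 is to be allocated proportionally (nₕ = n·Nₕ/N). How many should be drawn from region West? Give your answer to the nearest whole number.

83

Share of region West = 29934/179417 = 0.16684.
Allocate 500 × 0.16684 = 83.420... → 83.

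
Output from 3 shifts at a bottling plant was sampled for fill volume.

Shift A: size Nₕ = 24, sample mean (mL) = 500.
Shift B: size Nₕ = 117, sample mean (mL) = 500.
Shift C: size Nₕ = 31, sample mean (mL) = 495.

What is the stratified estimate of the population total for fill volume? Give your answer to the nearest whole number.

A: 24·500 = 12000
B: 117·500 = 58500
C: 31·495 = 15345
τ̂ = Σ Nₕx̄ₕ = 85845.

85845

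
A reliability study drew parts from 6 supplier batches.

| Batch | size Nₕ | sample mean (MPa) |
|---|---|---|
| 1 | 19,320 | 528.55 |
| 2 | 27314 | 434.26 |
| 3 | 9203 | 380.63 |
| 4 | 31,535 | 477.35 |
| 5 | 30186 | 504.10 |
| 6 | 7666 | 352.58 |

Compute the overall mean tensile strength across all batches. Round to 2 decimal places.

467.55

N = 125224; weights Wₕ = Nₕ/N = (0.1543, 0.2181, 0.0735, 0.2518, 0.2411, 0.0612).
x̄_st = Σ Wₕ·x̄ₕ = 0.1543·528.55 + 0.2181·434.26 + 0.0735·380.63 + 0.2518·477.35 + 0.2411·504.10 + 0.0612·352.58 ≈ 467.5523...
→ 467.55.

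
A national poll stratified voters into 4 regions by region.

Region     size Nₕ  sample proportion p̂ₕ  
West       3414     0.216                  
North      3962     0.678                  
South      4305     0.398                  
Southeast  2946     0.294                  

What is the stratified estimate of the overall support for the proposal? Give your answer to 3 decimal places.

Wₕ = Nₕ/N with N = 14627: 0.2334, 0.2709, 0.2943, 0.2014.
p̂_st = 0.2334·0.216 + 0.2709·0.678 + 0.2943·0.398 + 0.2014·0.294 ≈ 0.41042... → 0.410.

0.410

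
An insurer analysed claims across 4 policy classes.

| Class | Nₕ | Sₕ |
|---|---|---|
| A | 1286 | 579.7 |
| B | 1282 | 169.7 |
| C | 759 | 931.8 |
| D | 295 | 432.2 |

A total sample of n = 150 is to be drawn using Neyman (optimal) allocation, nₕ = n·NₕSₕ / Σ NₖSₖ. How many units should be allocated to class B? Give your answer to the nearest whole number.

A: NₕSₕ = 1286·579.7 = 745494.2
B: NₕSₕ = 1282·169.7 = 217555.4
C: NₕSₕ = 759·931.8 = 707236.2
D: NₕSₕ = 295·432.2 = 127499
Σ NₕSₕ = 1797784.8.
n_B = 150·217555.4/1797784.8 = 18.152... → 18.

18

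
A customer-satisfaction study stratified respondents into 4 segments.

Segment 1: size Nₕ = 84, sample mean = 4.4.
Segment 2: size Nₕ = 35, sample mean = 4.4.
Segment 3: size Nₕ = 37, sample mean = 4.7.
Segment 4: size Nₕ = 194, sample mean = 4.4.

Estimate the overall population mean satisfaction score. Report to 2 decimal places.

x̄_st = (Σ Nₕx̄ₕ) / (Σ Nₕ) = (84·4.4 + 35·4.4 + 37·4.7 + 194·4.4) / 350
= 1551.1 / 350 = 4.4317... → 4.43.

4.43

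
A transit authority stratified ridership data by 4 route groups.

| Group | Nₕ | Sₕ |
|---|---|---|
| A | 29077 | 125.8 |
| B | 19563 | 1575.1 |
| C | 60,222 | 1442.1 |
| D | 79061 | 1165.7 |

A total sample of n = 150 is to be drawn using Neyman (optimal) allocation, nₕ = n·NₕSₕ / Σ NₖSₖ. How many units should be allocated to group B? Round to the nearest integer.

22

Σ NₕSₕ = 29077·125.8 + 19563·1575.1 + 60222·1442.1 + 79061·1165.7 = 213479121.8.
Share for B: 30813681.3/213479121.8 = 0.14434.
n_B = 150 × 0.14434 = 21.651... → 22.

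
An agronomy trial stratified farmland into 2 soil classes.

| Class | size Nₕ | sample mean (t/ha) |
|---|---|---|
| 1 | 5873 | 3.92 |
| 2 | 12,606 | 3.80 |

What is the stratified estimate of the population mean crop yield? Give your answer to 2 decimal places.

N = 5873 + 12606 = 18479.
The stratified mean weights each stratum mean by its population share Nₕ/N.
Σ Nₕx̄ₕ = 5873·3.92 + 12606·3.80 = 23022.16 + 47902.8 = 70924.96.
Divide by N: 70924.96 / 18479 = 3.8381... → 3.84.

3.84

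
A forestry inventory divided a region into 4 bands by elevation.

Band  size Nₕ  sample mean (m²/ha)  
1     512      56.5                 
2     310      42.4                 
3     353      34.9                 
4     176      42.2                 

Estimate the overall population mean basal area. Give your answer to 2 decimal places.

45.76

x̄_st = (Σ Nₕx̄ₕ) / (Σ Nₕ) = (512·56.5 + 310·42.4 + 353·34.9 + 176·42.2) / 1351
= 61818.9 / 1351 = 45.7579... → 45.76.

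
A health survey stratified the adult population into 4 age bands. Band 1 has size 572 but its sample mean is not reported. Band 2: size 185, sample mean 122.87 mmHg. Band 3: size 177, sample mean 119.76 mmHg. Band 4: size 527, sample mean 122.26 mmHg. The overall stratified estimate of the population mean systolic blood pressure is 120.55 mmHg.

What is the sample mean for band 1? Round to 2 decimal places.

118.47

Σ Nₕx̄ₕ = N·μ, so 572·x̄_1 = 1461·120.55 − (185·122.87 + 177·119.76 + 527·122.26).
= 176123.55 − 108359.49 = 67764.06.
x̄_1 = 67764.06 / 572 = 118.4686... → 118.47.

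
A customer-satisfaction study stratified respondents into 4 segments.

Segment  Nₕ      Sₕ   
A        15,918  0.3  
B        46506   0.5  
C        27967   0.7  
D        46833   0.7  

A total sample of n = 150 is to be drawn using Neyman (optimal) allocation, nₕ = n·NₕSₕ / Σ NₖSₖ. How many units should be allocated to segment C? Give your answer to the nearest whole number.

Σ NₕSₕ = 15918·0.3 + 46506·0.5 + 27967·0.7 + 46833·0.7 = 80388.4.
Share for C: 19576.9/80388.4 = 0.24353.
n_C = 150 × 0.24353 = 36.529... → 37.

37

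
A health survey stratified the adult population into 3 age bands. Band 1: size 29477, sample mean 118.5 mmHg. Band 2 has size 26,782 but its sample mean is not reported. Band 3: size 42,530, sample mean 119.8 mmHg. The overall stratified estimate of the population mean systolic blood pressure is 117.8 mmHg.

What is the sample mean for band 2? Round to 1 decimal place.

113.9

N = 29477 + 26782 + 42530 = 98789.
Overall total = μ·N = 117.8·98789 = 11637344.2.
Subtract the known strata: 29477·118.5 + 42530·119.8 = 8588118.5.
Remaining total for band 2: 11637344.2 − 8588118.5 = 3049225.7.
Divide by its size: 3049225.7 / 26782 = 113.854... → 113.9.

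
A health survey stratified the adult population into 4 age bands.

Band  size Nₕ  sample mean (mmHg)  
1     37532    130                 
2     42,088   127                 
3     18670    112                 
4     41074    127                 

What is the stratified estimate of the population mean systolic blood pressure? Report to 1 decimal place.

x̄_st = (Σ Nₕx̄ₕ) / (Σ Nₕ) = (37532·130 + 42088·127 + 18670·112 + 41074·127) / 139364
= 17531774 / 139364 = 125.798... → 125.8.

125.8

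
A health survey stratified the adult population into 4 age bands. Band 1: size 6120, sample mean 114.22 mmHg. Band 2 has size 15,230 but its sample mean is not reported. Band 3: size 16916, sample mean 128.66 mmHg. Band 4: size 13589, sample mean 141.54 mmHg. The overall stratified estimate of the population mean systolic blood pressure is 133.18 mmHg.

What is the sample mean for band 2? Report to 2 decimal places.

Σ Nₕx̄ₕ = N·μ, so 15230·x̄_2 = 51855·133.18 − (6120·114.22 + 16916·128.66 + 13589·141.54).
= 6906048.9 − 4798826.02 = 2107222.88.
x̄_2 = 2107222.88 / 15230 = 138.3600... → 138.36.

138.36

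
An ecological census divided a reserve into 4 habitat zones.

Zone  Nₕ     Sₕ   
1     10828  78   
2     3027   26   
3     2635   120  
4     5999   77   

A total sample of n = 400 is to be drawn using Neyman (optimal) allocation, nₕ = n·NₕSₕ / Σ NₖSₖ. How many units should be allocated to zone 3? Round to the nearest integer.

Σ NₕSₕ = 10828·78 + 3027·26 + 2635·120 + 5999·77 = 1701409.
Share for 3: 316200/1701409 = 0.18585.
n_3 = 400 × 0.18585 = 74.338... → 74.

74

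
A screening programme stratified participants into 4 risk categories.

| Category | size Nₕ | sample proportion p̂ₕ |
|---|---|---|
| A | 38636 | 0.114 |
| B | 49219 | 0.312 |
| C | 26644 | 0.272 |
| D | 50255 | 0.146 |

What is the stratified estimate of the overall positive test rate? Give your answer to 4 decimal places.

Wₕ = Nₕ/N with N = 164754: 0.2345, 0.2987, 0.1617, 0.3050.
p̂_st = 0.2345·0.114 + 0.2987·0.312 + 0.1617·0.272 + 0.3050·0.146 ≈ 0.208464... → 0.2085.

0.2085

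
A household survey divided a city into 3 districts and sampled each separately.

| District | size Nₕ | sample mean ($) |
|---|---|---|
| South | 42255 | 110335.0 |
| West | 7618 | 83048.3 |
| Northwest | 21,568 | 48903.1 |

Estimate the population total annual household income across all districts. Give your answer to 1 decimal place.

6349609435.2

South: 42255·110335.0 = 4662205425
West: 7618·83048.3 = 632661949.4
Northwest: 21568·48903.1 = 1054742060.8
τ̂ = Σ Nₕx̄ₕ = 6349609435.2.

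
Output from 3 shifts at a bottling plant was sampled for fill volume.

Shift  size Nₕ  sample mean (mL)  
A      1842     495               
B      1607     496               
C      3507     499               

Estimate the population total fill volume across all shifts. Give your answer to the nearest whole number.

3458855

A: 1842·495 = 911790
B: 1607·496 = 797072
C: 3507·499 = 1749993
τ̂ = Σ Nₕx̄ₕ = 3458855.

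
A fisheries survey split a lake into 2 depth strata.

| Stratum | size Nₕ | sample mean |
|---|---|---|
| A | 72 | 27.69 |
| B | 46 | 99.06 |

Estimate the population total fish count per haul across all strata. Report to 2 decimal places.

Estimate total by summing Nₕ·x̄ₕ over strata.
72·27.69 + 46·99.06 = 1993.68 + 4556.76 = 6550.44.

6550.44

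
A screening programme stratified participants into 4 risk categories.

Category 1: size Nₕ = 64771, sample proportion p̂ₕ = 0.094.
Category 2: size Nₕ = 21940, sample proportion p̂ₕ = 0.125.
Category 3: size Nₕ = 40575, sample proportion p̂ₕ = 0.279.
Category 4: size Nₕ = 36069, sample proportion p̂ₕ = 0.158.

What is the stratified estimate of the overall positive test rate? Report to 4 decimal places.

N = 64771 + 21940 + 40575 + 36069 = 163355.
Overall proportion = Σ (Nₕ/N)·p̂ₕ.
Σ Nₕp̂ₕ = 6088.474 + 2742.5 + 11320.425 + 5698.902 = 25850.301.
25850.301 / 163355 = 0.158246... → 0.1582.

0.1582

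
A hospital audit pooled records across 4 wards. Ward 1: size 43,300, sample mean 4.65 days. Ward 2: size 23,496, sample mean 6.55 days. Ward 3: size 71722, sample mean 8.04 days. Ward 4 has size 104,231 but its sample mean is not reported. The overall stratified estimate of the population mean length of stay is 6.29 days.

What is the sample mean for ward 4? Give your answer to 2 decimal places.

Σ Nₕx̄ₕ = N·μ, so 104231·x̄_4 = 242749·6.29 − (43300·4.65 + 23496·6.55 + 71722·8.04).
= 1526891.21 − 931888.68 = 595002.53.
x̄_4 = 595002.53 / 104231 = 5.7085... → 5.71.

5.71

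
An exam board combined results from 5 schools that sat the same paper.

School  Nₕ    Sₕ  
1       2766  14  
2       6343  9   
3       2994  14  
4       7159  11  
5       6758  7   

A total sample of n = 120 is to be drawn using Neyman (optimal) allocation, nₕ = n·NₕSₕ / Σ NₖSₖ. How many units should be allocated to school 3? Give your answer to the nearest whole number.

19

1: NₕSₕ = 2766·14 = 38724
2: NₕSₕ = 6343·9 = 57087
3: NₕSₕ = 2994·14 = 41916
4: NₕSₕ = 7159·11 = 78749
5: NₕSₕ = 6758·7 = 47306
Σ NₕSₕ = 263782.
n_3 = 120·41916/263782 = 19.068... → 19.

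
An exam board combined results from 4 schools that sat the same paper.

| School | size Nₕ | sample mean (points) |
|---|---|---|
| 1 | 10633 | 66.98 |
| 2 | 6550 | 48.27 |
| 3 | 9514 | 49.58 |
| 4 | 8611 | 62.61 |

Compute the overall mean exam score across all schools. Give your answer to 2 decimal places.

57.75

N = 35308; weights Wₕ = Nₕ/N = (0.3011, 0.1855, 0.2695, 0.2439).
x̄_st = Σ Wₕ·x̄ₕ = 0.3011·66.98 + 0.1855·48.27 + 0.2695·49.58 + 0.2439·62.61 ≈ 57.7548...
→ 57.75.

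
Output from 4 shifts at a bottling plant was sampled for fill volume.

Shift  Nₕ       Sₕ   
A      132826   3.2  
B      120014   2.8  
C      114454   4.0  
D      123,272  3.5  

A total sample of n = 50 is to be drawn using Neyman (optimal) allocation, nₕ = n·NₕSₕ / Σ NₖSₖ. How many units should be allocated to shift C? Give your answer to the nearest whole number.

Σ NₕSₕ = 132826·3.2 + 120014·2.8 + 114454·4.0 + 123272·3.5 = 1650350.4.
Share for C: 457816/1650350.4 = 0.27741.
n_C = 50 × 0.27741 = 13.870... → 14.

14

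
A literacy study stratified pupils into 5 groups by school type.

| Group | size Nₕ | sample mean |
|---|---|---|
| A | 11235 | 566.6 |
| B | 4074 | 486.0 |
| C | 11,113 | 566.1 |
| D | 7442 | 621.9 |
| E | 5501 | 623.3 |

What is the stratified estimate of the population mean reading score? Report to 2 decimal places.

576.50

N = 11235 + 4074 + 11113 + 7442 + 5501 = 39365.
The stratified mean weights each stratum mean by its population share Nₕ/N.
Σ Nₕx̄ₕ = 11235·566.6 + 4074·486.0 + 11113·566.1 + 7442·621.9 + 5501·623.3 = 6365751 + 1979964 + 6291069.3 + 4628179.8 + 3428773.3 = 22693737.4.
Divide by N: 22693737.4 / 39365 = 576.4953... → 576.50.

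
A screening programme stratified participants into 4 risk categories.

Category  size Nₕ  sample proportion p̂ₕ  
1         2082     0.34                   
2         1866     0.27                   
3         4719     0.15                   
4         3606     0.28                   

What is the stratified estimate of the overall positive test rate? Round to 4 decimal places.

N = 2082 + 1866 + 4719 + 3606 = 12273.
Overall proportion = Σ (Nₕ/N)·p̂ₕ.
Σ Nₕp̂ₕ = 707.88 + 503.82 + 707.85 + 1009.68 = 2929.23.
2929.23 / 12273 = 0.238673... → 0.2387.

0.2387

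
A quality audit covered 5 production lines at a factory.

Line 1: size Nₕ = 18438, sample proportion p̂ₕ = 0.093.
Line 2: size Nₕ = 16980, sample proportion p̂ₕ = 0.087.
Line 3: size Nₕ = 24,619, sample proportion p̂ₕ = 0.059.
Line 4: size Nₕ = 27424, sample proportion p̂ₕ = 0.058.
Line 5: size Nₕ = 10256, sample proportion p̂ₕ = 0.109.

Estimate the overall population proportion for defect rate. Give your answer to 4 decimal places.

N = 18438 + 16980 + 24619 + 27424 + 10256 = 97717.
Overall proportion = Σ (Nₕ/N)·p̂ₕ.
Σ Nₕp̂ₕ = 1714.734 + 1477.26 + 1452.521 + 1590.592 + 1117.904 = 7353.011.
7353.011 / 97717 = 0.075248... → 0.0752.

0.0752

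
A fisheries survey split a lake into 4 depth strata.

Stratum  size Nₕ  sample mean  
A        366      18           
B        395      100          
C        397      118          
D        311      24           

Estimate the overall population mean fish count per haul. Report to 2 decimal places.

x̄_st = (Σ Nₕx̄ₕ) / (Σ Nₕ) = (366·18 + 395·100 + 397·118 + 311·24) / 1469
= 100398 / 1469 = 68.3445... → 68.34.

68.34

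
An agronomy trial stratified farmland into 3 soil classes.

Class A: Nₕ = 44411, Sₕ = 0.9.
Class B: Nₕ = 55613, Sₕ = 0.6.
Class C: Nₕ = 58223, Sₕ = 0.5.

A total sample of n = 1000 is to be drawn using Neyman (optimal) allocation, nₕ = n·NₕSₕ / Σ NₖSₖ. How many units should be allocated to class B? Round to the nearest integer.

326

Σ NₕSₕ = 44411·0.9 + 55613·0.6 + 58223·0.5 = 102449.2.
Share for B: 33367.8/102449.2 = 0.32570.
n_B = 1000 × 0.32570 = 325.701... → 326.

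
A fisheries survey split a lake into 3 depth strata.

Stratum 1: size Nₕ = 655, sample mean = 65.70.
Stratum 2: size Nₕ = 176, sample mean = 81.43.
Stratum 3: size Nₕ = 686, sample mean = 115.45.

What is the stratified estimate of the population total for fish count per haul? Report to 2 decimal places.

136563.88

1: 655·65.70 = 43033.5
2: 176·81.43 = 14331.68
3: 686·115.45 = 79198.7
τ̂ = Σ Nₕx̄ₕ = 136563.88.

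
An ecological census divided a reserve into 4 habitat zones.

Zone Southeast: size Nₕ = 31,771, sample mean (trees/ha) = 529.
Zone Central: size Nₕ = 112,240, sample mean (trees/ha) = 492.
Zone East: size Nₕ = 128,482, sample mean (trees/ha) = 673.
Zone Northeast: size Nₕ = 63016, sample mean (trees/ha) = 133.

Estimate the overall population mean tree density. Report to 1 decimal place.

N = 31771 + 112240 + 128482 + 63016 = 335509.
Overall mean = Σ (Nₕ/N)·x̄ₕ — weight by population share, not a simple average.
Σ Nₕx̄ₕ = 31771·529 + 112240·492 + 128482·673 + 63016·133 = 16806859 + 55222080 + 86468386 + 8381128 = 166878453.
Divide by N: 166878453 / 335509 = 497.389... → 497.4.

497.4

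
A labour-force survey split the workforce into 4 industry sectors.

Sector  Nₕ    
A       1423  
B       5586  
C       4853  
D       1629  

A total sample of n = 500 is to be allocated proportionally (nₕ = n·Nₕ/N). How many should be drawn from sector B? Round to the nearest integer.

207

Share of sector B = 5586/13491 = 0.41405.
Allocate 500 × 0.41405 = 207.027... → 207.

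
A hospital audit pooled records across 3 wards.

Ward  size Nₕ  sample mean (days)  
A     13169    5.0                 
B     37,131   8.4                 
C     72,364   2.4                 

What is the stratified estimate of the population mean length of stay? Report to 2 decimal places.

4.50

N = 13169 + 37131 + 72364 = 122664.
The stratified mean weights each stratum mean by its population share Nₕ/N.
Σ Nₕx̄ₕ = 13169·5.0 + 37131·8.4 + 72364·2.4 = 65845 + 311900.4 + 173673.6 = 551419.
Divide by N: 551419 / 122664 = 4.4954... → 4.50.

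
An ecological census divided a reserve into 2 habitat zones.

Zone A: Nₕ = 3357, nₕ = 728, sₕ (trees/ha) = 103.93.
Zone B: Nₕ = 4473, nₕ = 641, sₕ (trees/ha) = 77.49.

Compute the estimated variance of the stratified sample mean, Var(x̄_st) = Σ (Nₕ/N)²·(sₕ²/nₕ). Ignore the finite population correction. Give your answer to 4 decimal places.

N = 7830. Term for each stratum: Wₕ²sₕ²/nₕ.
Var(x̄_st) = 2.7272794 + 3.0570854 = 5.7843648 → 5.7844.

5.7844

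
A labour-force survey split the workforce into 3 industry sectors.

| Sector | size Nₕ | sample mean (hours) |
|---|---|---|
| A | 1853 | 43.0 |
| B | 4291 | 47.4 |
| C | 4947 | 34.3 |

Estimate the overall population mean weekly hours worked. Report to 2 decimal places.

40.82

N = 1853 + 4291 + 4947 = 11091.
Weight each subgroup mean by Nₕ/N and sum.
Σ Nₕx̄ₕ = 1853·43.0 + 4291·47.4 + 4947·34.3 = 79679 + 203393.4 + 169682.1 = 452754.5.
Divide by N: 452754.5 / 11091 = 40.8218... → 40.82.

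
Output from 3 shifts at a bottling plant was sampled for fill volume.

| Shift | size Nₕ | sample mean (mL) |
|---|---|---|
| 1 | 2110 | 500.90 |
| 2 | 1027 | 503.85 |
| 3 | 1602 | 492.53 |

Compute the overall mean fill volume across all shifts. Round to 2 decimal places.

498.71

N = 4739; weights Wₕ = Nₕ/N = (0.4452, 0.2167, 0.3380).
x̄_st = Σ Wₕ·x̄ₕ = 0.4452·500.90 + 0.2167·503.85 + 0.3380·492.53 ≈ 498.7099...
→ 498.71.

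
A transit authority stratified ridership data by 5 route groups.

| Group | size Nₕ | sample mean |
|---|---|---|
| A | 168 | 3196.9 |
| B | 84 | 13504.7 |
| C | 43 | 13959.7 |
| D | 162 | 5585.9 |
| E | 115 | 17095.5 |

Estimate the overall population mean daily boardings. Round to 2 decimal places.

N = 168 + 84 + 43 + 162 + 115 = 572.
The stratified mean weights each stratum mean by its population share Nₕ/N.
Σ Nₕx̄ₕ = 168·3196.9 + 84·13504.7 + 43·13959.7 + 162·5585.9 + 115·17095.5 = 537079.2 + 1134394.8 + 600267.1 + 904915.8 + 1965982.5 = 5142639.4.
Divide by N: 5142639.4 / 572 = 8990.6283... → 8990.63.

8990.63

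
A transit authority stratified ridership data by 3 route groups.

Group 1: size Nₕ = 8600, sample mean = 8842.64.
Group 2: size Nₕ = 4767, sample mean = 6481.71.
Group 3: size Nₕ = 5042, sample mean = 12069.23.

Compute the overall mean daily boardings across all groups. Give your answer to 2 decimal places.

9115.00

N = 8600 + 4767 + 5042 = 18409.
Overall mean = Σ (Nₕ/N)·x̄ₕ — weight by population share, not a simple average.
Σ Nₕx̄ₕ = 8600·8842.64 + 4767·6481.71 + 5042·12069.23 = 76046704 + 30898311.57 + 60853057.66 = 167798073.23.
Divide by N: 167798073.23 / 18409 = 9115.0021... → 9115.00.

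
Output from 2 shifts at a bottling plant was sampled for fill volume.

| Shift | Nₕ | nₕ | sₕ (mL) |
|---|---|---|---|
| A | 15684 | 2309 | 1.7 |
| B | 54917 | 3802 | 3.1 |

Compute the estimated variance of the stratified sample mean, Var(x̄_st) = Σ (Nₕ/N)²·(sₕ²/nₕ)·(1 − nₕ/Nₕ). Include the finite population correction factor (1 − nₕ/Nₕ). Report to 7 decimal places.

0.0014761

N = 70601; Wₕ = Nₕ/N.
shift A: (15684/70601)²·1.7²/2309·(1 − 2309/15684) = 0.0000526748
shift B: (54917/70601)²·3.1²/3802·(1 − 3802/54917) = 0.0014234583
Sum = 0.0014761331 → 0.0014761.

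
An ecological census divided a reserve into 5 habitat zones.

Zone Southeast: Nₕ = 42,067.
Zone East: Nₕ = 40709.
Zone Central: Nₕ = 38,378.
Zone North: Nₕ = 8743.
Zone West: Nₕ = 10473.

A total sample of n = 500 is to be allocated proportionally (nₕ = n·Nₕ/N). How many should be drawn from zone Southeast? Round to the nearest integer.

150

N = 42067 + 40709 + 38378 + 8743 + 10473 = 140370.
n_Southeast = 500·42067/140370 = 149.843... → 150.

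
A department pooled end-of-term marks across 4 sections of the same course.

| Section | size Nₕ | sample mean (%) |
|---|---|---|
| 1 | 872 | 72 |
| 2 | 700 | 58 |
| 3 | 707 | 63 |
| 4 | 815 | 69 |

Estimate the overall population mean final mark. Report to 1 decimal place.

66.0

x̄_st = (Σ Nₕx̄ₕ) / (Σ Nₕ) = (872·72 + 700·58 + 707·63 + 815·69) / 3094
= 204160 / 3094 = 65.986... → 66.0.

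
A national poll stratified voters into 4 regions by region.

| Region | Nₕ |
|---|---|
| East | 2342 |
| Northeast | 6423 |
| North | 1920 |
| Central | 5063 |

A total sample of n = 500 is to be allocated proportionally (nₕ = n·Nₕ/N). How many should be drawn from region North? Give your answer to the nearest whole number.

61

Share of region North = 1920/15748 = 0.12192.
Allocate 500 × 0.12192 = 60.960... → 61.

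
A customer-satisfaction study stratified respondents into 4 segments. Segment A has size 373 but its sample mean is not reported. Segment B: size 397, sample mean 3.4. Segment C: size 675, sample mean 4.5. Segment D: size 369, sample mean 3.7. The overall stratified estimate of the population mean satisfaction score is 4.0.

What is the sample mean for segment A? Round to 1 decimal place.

4.0

Σ Nₕx̄ₕ = N·μ, so 373·x̄_A = 1814·4.0 − (397·3.4 + 675·4.5 + 369·3.7).
= 7256 − 5752.6 = 1503.4.
x̄_A = 1503.4 / 373 = 4.031... → 4.0.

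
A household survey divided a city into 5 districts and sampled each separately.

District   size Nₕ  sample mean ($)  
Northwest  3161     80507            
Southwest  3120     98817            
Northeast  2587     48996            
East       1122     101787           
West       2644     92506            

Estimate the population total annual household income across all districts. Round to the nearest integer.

Population total = Σ Nₕ·x̄ₕ (each stratum's size times its mean).
3161·80507 + 3120·98817 + 2587·48996 + 1122·101787 + 2644·92506 = 254482627 + 308309040 + 126752652 + 114205014 + 244585864 = 1048335197.

1048335197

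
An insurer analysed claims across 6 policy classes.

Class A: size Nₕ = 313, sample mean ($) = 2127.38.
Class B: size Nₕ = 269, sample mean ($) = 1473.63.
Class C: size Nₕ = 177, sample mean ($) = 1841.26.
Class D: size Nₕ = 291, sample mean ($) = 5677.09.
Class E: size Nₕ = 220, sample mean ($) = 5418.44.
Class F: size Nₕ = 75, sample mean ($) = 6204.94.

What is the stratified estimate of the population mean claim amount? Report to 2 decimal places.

N = 313 + 269 + 177 + 291 + 220 + 75 = 1345.
Overall mean = Σ (Nₕ/N)·x̄ₕ — weight by population share, not a simple average.
Σ Nₕx̄ₕ = 313·2127.38 + 269·1473.63 + 177·1841.26 + 291·5677.09 + 220·5418.44 + 75·6204.94 = 665869.94 + 396406.47 + 325903.02 + 1652033.19 + 1192056.8 + 465370.5 = 4697639.92.
Divide by N: 4697639.92 / 1345 = 3492.6691... → 3492.67.

3492.67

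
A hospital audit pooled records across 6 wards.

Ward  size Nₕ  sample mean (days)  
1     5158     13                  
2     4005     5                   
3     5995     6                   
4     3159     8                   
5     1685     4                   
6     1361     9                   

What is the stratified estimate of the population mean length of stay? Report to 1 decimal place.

N = 21363; weights Wₕ = Nₕ/N = (0.2414, 0.1875, 0.2806, 0.1479, 0.0789, 0.0637).
x̄_st = Σ Wₕ·x̄ₕ = 0.2414·13 + 0.1875·5 + 0.2806·6 + 0.1479·8 + 0.0789·4 + 0.0637·9 ≈ 7.832...
→ 7.8.

7.8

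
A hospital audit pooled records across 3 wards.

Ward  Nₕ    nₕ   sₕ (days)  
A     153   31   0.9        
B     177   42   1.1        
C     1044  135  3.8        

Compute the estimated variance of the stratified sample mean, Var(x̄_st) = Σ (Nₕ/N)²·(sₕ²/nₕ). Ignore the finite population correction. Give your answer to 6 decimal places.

N = 1374; Wₕ = Nₕ/N.
ward A: (153/1374)²·0.9²/31 = 0.000323991
ward B: (177/1374)²·1.1²/42 = 0.000478089
ward C: (1044/1374)²·3.8²/135 = 0.061753412
Sum = 0.062555492 → 0.062555.

0.062555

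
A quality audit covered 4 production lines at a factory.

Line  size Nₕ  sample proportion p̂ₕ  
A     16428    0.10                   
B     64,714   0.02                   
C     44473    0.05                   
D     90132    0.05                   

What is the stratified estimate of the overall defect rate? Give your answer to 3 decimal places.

0.045

N = 16428 + 64714 + 44473 + 90132 = 215747.
Overall proportion = Σ (Nₕ/N)·p̂ₕ.
Σ Nₕp̂ₕ = 1642.8 + 1294.28 + 2223.65 + 4506.6 = 9667.33.
9667.33 / 215747 = 0.04481... → 0.045.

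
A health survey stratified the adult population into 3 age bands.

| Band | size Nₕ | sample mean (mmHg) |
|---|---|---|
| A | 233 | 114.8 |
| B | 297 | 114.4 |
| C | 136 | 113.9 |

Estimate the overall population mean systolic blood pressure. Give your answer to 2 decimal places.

N = 233 + 297 + 136 = 666.
Weight each subgroup mean by Nₕ/N and sum.
Σ Nₕx̄ₕ = 233·114.8 + 297·114.4 + 136·113.9 = 26748.4 + 33976.8 + 15490.4 = 76215.6.
Divide by N: 76215.6 / 666 = 114.4378... → 114.44.

114.44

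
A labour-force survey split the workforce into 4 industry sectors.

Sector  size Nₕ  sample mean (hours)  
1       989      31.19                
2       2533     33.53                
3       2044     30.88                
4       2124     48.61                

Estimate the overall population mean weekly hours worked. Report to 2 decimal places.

N = 7690; weights Wₕ = Nₕ/N = (0.1286, 0.3294, 0.2658, 0.2762).
x̄_st = Σ Wₕ·x̄ₕ = 0.1286·31.19 + 0.3294·33.53 + 0.2658·30.88 + 0.2762·48.61 ≈ 36.6898...
→ 36.69.

36.69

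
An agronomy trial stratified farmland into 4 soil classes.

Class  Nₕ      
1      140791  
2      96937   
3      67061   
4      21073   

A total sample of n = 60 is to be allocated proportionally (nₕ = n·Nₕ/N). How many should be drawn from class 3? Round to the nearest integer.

12

N = 140791 + 96937 + 67061 + 21073 = 325862.
n_3 = 60·67061/325862 = 12.348... → 12.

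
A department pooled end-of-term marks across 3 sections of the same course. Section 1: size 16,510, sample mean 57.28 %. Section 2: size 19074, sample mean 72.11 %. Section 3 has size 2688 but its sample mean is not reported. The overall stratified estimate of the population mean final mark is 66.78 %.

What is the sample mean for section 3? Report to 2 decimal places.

87.31

Σ Nₕx̄ₕ = N·μ, so 2688·x̄_3 = 38272·66.78 − (16510·57.28 + 19074·72.11).
= 2555804.16 − 2321118.94 = 234685.22.
x̄_3 = 234685.22 / 2688 = 87.3085... → 87.31.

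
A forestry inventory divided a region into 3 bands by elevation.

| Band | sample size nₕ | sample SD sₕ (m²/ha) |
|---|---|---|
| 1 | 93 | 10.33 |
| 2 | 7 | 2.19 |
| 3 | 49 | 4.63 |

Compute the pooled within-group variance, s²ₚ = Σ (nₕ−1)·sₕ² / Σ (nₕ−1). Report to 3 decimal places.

1: (93−1)·10.33² = 92·106.7089 = 9817.2188
2: (7−1)·2.19² = 6·4.7961 = 28.7766
3: (49−1)·4.63² = 48·21.4369 = 1028.9712
Numerator = 10874.9666; denominator = Σ(nₕ−1) = 146.
s²ₚ = 10874.9666/146 = 74.48607... → 74.486.

74.486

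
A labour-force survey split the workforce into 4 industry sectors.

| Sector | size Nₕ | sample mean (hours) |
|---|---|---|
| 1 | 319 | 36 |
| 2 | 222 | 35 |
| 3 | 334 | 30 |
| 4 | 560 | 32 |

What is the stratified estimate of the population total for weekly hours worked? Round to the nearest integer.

1: 319·36 = 11484
2: 222·35 = 7770
3: 334·30 = 10020
4: 560·32 = 17920
τ̂ = Σ Nₕx̄ₕ = 47194.

47194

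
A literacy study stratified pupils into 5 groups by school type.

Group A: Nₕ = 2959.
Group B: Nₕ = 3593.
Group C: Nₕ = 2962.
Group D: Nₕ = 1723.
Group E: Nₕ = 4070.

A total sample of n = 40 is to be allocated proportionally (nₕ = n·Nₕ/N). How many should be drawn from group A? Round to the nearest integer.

N = 2959 + 3593 + 2962 + 1723 + 4070 = 15307.
n_A = 40·2959/15307 = 7.732... → 8.

8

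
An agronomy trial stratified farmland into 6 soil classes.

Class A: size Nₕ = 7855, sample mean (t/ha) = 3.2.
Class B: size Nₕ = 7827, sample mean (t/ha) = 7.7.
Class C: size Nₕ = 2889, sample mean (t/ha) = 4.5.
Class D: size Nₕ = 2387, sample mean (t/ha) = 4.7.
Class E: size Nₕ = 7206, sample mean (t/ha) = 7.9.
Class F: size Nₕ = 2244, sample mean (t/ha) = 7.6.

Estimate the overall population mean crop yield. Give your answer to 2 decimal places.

N = 7855 + 7827 + 2889 + 2387 + 7206 + 2244 = 30408.
The stratified mean weights each stratum mean by its population share Nₕ/N.
Σ Nₕx̄ₕ = 7855·3.2 + 7827·7.7 + 2889·4.5 + 2387·4.7 + 7206·7.9 + 2244·7.6 = 25136 + 60267.9 + 13000.5 + 11218.9 + 56927.4 + 17054.4 = 183605.1.
Divide by N: 183605.1 / 30408 = 6.0381... → 6.04.

6.04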